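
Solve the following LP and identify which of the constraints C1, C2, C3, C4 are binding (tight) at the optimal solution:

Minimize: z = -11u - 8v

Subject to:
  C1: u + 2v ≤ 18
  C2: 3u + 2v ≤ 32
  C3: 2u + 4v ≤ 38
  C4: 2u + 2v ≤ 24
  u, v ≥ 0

At u = 8, v = 4, compute slack b - a·x for each constraint:
  C1: 18 − 16 = 2  (slack)
  C2: 32 − 32 = 0  (binding)
  C3: 38 − 32 = 6  (slack)
  C4: 24 − 24 = 0  (binding)

Optimal: u = 8, v = 4
Binding: C2, C4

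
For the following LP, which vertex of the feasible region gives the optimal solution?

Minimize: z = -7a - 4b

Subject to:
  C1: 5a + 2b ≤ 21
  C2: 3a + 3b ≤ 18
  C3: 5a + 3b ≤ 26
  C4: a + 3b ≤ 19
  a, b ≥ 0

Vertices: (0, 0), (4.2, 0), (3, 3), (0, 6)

Evaluate the objective at each vertex of the feasible region:
  z(0, 0) = 0
  z(4.2, 0) = -29.4
  z(3, 3) = -33  ←
  z(0, 6) = -24
The minimum is at a = 3, b = 3.

(3, 3)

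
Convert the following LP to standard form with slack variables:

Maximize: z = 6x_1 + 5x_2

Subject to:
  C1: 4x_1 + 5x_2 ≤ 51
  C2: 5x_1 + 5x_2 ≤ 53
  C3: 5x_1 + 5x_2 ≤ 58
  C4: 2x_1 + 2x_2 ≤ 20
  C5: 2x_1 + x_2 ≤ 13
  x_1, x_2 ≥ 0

max z = 6x_1 + 5x_2

s.t.
  4x_1 + 5x_2 + s1 = 51
  5x_1 + 5x_2 + s2 = 53
  5x_1 + 5x_2 + s3 = 58
  2x_1 + 2x_2 + s4 = 20
  2x_1 + x_2 + s5 = 13
  x_1, x_2, s1, s2, s3, s4, s5 ≥ 0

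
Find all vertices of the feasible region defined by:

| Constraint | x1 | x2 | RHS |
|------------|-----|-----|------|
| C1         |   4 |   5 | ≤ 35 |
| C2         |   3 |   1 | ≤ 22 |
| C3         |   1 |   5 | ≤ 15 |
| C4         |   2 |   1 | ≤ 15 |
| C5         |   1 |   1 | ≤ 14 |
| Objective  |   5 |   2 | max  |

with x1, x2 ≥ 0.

(0, 0), (7.333, 0), (7, 1), (6.667, 1.667), (0, 3)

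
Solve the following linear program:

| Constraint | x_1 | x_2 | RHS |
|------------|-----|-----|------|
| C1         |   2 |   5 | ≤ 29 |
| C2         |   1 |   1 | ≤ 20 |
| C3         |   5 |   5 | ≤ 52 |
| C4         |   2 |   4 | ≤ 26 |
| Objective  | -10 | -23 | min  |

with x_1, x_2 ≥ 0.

Evaluate the objective at each vertex of the feasible region:
  z(0, 0) = 0
  z(10.4, 0) = -104
  z(7.8, 2.6) = -137.8
  z(7, 3) = -139  ←
  z(0, 5.8) = -133.4
The minimum is at x_1 = 7, x_2 = 3.

x_1 = 7, x_2 = 3, z = -139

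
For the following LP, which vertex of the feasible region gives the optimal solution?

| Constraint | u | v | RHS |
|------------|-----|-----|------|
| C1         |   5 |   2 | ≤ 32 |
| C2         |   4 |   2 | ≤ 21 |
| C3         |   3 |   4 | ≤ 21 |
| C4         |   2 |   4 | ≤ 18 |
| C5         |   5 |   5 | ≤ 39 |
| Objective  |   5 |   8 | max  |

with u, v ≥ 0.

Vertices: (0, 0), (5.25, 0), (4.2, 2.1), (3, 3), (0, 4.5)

Evaluate the objective at each vertex of the feasible region:
  z(0, 0) = 0
  z(5.25, 0) = 26.25
  z(4.2, 2.1) = 37.8
  z(3, 3) = 39  ←
  z(0, 4.5) = 36
The maximum is at u = 3, v = 3.

(3, 3)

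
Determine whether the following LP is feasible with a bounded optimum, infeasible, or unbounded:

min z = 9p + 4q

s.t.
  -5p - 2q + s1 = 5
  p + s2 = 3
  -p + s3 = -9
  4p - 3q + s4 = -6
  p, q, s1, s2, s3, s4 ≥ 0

Infeasible (no feasible solution exists)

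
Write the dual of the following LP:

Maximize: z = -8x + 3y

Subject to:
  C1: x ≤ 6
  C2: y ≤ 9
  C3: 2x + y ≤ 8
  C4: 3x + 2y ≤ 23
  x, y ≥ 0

Primal max cᵀx s.t. Ax ≤ b, x ≥ 0  →  Dual min bᵀy s.t. Aᵀy ≥ c, y ≥ 0.

Minimize: z = 6y1 + 9y2 + 8y3 + 23y4

Subject to:
  y1 + 2y3 + 3y4 ≥ -8
  y2 + y3 + 2y4 ≥ 3
  y1, y2, y3, y4 ≥ 0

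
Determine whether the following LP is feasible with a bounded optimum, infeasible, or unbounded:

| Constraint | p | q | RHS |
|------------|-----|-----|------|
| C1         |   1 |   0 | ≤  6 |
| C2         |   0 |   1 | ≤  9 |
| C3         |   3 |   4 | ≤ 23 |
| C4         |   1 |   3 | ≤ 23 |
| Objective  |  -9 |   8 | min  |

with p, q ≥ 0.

Feasible with a bounded optimal solution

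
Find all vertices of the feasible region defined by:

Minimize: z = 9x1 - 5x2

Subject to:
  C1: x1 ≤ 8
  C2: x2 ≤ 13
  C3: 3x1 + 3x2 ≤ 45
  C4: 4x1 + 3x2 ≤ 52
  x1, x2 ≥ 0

(0, 0), (8, 0), (8, 6.667), (7, 8), (2, 13), (0, 13)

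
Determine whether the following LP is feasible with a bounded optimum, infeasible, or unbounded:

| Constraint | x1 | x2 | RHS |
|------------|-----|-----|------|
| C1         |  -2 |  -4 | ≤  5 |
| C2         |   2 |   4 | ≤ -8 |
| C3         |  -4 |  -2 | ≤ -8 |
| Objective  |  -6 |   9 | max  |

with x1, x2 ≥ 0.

Infeasible (no feasible solution exists)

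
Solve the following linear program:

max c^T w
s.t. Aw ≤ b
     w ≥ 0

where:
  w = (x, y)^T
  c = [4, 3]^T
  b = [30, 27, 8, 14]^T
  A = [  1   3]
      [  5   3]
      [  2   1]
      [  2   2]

Evaluate the objective at each vertex of the feasible region:
  z(0, 0) = 0
  z(4, 0) = 16
  z(1, 6) = 22  ←
  z(0, 7) = 21
The maximum is at x = 1, y = 6.

x = 1, y = 6, z = 22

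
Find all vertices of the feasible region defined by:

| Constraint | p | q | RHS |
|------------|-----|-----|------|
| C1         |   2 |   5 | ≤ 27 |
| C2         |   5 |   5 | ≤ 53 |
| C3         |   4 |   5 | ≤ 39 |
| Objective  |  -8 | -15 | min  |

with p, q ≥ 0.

(0, 0), (9.75, 0), (6, 3), (0, 5.4)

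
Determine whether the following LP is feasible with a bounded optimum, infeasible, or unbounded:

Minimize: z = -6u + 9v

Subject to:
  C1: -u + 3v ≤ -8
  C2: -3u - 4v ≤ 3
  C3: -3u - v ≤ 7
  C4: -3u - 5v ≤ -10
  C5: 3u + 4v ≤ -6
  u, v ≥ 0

Infeasible (no feasible solution exists)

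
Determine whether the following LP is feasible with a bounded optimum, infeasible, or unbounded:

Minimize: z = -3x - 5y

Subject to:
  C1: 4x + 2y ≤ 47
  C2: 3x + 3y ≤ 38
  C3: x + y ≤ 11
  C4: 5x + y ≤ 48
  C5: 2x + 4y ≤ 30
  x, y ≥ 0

Feasible with a bounded optimal solution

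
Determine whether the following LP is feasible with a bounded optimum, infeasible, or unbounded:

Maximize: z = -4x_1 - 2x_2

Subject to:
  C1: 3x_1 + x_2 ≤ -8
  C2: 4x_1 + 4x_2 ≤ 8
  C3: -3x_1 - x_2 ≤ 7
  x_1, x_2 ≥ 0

Infeasible (no feasible solution exists)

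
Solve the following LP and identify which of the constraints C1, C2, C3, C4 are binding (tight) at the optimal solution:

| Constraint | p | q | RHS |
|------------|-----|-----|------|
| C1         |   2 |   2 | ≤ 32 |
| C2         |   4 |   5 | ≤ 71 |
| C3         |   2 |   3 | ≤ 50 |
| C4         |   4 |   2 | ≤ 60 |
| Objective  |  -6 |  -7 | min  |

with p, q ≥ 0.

At p = 9, q = 7, compute slack b - a·x for each constraint:
  C1: 32 − 32 = 0  (binding)
  C2: 71 − 71 = 0  (binding)
  C3: 50 − 39 = 11  (slack)
  C4: 60 − 50 = 10  (slack)

Optimal: p = 9, q = 7
Binding: C1, C2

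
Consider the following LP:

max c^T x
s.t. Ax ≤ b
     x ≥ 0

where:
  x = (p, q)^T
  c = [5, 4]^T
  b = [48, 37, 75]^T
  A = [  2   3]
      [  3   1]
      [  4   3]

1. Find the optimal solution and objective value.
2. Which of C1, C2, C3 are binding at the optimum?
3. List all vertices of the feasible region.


1. p = 9, q = 10, z = 85
2. C1, C2
3. (0, 0), (12.33, 0), (9, 10), (0, 16)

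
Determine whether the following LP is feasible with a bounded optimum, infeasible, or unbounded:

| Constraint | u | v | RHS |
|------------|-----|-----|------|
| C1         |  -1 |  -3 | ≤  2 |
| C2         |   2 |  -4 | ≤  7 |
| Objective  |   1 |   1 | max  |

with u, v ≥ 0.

Unbounded (objective can increase without bound)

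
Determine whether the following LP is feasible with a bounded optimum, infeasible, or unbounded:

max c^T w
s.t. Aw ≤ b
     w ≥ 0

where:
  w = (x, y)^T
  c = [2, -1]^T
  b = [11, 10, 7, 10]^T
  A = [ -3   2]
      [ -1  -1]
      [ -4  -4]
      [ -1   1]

Unbounded (objective can increase without bound)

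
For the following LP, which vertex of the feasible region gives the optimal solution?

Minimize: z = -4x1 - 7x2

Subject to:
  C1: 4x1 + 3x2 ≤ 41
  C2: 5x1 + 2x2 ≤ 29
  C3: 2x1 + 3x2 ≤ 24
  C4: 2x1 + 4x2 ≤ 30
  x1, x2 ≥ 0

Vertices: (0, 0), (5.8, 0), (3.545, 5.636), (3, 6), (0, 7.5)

Evaluate the objective at each vertex of the feasible region:
  z(0, 0) = 0
  z(5.8, 0) = -23.2
  z(3.545, 5.636) = -53.64
  z(3, 6) = -54  ←
  z(0, 7.5) = -52.5
The minimum is at x1 = 3, x2 = 6.

(3, 6)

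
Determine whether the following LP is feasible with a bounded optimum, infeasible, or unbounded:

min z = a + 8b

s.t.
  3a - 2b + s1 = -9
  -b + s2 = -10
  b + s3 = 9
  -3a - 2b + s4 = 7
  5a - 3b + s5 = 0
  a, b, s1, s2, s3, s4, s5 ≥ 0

Infeasible (no feasible solution exists)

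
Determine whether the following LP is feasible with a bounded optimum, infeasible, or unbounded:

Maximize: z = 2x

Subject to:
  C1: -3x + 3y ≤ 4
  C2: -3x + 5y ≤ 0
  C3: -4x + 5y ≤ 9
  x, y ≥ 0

Unbounded (objective can increase without bound)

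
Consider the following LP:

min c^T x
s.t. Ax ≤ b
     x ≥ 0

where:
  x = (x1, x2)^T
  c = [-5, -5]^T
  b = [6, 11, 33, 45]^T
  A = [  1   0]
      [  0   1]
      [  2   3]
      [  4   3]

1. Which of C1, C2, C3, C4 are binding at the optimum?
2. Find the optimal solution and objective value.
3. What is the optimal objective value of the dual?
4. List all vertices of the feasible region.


1. C1, C3, C4
2. x1 = 6, x2 = 7, z = -65
3. -65
4. (0, 0), (6, 0), (6, 7), (0, 11)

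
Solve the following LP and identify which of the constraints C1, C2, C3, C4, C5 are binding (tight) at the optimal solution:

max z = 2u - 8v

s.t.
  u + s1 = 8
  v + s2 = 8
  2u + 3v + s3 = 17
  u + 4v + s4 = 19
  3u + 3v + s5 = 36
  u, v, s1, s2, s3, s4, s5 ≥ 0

At u = 8, v = 0, compute slack b - a·x for each constraint:
  C1: 8 − 8 = 0  (binding)
  C2: 8 − 0 = 8  (slack)
  C3: 17 − 16 = 1  (slack)
  C4: 19 − 8 = 11  (slack)
  C5: 36 − 24 = 12  (slack)

Optimal: u = 8, v = 0
Binding: C1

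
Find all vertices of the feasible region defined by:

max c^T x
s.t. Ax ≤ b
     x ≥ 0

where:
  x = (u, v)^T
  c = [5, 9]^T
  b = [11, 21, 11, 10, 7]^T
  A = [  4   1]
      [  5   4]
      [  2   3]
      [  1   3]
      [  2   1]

(0, 0), (2.75, 0), (2.2, 2.2), (1, 3), (0, 3.333)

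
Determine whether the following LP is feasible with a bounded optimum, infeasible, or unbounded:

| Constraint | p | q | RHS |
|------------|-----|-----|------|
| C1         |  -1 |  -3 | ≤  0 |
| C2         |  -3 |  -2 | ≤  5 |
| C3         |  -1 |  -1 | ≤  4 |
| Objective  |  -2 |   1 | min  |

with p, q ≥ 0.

Unbounded (objective can decrease without bound)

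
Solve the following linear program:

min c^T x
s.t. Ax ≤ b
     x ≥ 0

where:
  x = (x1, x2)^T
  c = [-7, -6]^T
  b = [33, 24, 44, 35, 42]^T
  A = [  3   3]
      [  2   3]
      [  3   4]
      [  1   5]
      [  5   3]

Evaluate the objective at each vertex of the feasible region:
  z(0, 0) = 0
  z(8.4, 0) = -58.8
  z(6, 4) = -66  ←
  z(2.143, 6.571) = -54.43
  z(0, 7) = -42
The minimum is at x1 = 6, x2 = 4.

x1 = 6, x2 = 4, z = -66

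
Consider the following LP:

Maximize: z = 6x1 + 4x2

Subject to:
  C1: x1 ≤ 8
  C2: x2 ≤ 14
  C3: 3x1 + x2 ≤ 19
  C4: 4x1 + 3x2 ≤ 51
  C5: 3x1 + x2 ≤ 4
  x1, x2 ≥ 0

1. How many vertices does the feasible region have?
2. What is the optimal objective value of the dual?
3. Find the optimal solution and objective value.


1. 3
2. 16
3. x1 = 0, x2 = 4, z = 16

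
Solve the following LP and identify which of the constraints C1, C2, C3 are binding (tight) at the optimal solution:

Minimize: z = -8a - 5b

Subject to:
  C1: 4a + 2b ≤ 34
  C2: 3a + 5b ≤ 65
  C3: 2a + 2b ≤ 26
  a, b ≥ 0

At a = 4, b = 9, compute slack b - a·x for each constraint:
  C1: 34 − 34 = 0  (binding)
  C2: 65 − 57 = 8  (slack)
  C3: 26 − 26 = 0  (binding)

Optimal: a = 4, b = 9
Binding: C1, C3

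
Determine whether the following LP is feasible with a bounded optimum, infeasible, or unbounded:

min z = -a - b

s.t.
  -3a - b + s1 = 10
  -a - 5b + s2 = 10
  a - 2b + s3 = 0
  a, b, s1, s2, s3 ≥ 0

Unbounded (objective can decrease without bound)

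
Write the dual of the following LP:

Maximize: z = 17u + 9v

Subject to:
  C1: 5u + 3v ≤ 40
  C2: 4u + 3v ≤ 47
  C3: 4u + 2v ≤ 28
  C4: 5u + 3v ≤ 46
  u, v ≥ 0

Primal max cᵀx s.t. Ax ≤ b, x ≥ 0  →  Dual min bᵀy s.t. Aᵀy ≥ c, y ≥ 0.

Minimize: z = 40y1 + 47y2 + 28y3 + 46y4

Subject to:
  5y1 + 4y2 + 4y3 + 5y4 ≥ 17
  3y1 + 3y2 + 2y3 + 3y4 ≥ 9
  y1, y2, y3, y4 ≥ 0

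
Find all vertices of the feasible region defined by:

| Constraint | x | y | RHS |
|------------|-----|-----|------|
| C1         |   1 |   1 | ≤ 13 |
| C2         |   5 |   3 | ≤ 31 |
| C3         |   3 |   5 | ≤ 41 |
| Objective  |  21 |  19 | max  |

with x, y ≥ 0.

(0, 0), (6.2, 0), (2, 7), (0, 8.2)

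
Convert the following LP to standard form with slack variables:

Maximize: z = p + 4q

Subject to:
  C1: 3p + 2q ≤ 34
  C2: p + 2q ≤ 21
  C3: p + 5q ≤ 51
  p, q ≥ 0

max z = p + 4q

s.t.
  3p + 2q + s1 = 34
  p + 2q + s2 = 21
  p + 5q + s3 = 51
  p, q, s1, s2, s3 ≥ 0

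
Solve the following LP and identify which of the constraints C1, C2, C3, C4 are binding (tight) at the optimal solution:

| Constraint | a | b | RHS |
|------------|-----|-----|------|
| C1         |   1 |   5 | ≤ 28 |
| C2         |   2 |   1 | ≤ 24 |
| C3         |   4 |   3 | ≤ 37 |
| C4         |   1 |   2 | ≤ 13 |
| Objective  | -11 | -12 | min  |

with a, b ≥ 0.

At a = 7, b = 3, compute slack b - a·x for each constraint:
  C1: 28 − 22 = 6  (slack)
  C2: 24 − 17 = 7  (slack)
  C3: 37 − 37 = 0  (binding)
  C4: 13 − 13 = 0  (binding)

Optimal: a = 7, b = 3
Binding: C3, C4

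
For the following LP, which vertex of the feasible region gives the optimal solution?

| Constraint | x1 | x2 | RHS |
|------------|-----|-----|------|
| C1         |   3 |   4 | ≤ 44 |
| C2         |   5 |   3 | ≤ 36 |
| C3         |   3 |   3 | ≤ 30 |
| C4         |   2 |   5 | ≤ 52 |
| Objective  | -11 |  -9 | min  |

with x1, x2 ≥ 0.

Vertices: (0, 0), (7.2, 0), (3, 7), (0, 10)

Evaluate the objective at each vertex of the feasible region:
  z(0, 0) = 0
  z(7.2, 0) = -79.2
  z(3, 7) = -96  ←
  z(0, 10) = -90
The minimum is at x1 = 3, x2 = 7.

(3, 7)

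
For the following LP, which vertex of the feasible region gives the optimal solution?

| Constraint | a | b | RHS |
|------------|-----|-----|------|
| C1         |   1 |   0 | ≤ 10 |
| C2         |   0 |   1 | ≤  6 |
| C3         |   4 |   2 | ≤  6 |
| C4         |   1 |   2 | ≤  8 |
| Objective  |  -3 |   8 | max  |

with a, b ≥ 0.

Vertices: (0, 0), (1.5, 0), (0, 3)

Evaluate the objective at each vertex of the feasible region:
  z(0, 0) = 0
  z(1.5, 0) = -4.5
  z(0, 3) = 24  ←
The maximum is at a = 0, b = 3.

(0, 3)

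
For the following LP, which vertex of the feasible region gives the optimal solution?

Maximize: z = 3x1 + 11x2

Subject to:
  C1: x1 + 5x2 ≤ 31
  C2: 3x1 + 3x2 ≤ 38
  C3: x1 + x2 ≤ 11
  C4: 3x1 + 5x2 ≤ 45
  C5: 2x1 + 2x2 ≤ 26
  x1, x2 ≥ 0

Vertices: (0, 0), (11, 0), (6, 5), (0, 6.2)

Evaluate the objective at each vertex of the feasible region:
  z(0, 0) = 0
  z(11, 0) = 33
  z(6, 5) = 73  ←
  z(0, 6.2) = 68.2
The maximum is at x1 = 6, x2 = 5.

(6, 5)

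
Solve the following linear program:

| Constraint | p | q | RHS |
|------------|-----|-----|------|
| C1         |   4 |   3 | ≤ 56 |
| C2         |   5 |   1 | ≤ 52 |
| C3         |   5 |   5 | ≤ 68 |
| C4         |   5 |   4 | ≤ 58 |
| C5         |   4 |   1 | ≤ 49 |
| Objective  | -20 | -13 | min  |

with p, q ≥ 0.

Evaluate the objective at each vertex of the feasible region:
  z(0, 0) = 0
  z(10.4, 0) = -208
  z(10, 2) = -226  ←
  z(3.6, 10) = -202
  z(0, 13.6) = -176.8
The minimum is at p = 10, q = 2.

p = 10, q = 2, z = -226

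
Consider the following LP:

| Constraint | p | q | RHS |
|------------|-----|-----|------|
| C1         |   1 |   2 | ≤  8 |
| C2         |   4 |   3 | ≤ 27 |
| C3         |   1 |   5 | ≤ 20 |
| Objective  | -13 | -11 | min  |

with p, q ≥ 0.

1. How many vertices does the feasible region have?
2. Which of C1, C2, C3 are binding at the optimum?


1. 4
2. C1, C2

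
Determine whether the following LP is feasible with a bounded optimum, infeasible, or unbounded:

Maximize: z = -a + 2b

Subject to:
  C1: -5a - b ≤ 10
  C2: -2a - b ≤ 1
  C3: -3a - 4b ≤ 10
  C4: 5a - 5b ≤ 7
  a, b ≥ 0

Unbounded (objective can increase without bound)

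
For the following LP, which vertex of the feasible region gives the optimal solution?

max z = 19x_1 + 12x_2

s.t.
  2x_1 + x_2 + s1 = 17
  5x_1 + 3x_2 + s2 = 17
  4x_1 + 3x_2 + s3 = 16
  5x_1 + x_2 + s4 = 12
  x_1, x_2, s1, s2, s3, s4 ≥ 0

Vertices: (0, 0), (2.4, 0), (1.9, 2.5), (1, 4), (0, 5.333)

Evaluate the objective at each vertex of the feasible region:
  z(0, 0) = 0
  z(2.4, 0) = 45.6
  z(1.9, 2.5) = 66.1
  z(1, 4) = 67  ←
  z(0, 5.333) = 64
The maximum is at x_1 = 1, x_2 = 4.

(1, 4)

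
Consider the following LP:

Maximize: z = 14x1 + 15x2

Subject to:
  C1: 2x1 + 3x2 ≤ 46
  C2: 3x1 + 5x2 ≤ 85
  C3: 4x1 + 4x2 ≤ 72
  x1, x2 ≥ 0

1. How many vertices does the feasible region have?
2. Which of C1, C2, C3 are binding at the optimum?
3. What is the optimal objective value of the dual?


1. 4
2. C1, C3
3. 262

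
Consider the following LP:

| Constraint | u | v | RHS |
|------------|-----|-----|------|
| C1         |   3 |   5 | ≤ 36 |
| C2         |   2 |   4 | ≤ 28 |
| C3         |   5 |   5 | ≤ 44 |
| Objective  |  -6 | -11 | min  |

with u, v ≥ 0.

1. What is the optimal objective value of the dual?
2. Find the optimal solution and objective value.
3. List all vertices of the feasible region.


1. -78
2. u = 2, v = 6, z = -78
3. (0, 0), (8.8, 0), (4, 4.8), (2, 6), (0, 7)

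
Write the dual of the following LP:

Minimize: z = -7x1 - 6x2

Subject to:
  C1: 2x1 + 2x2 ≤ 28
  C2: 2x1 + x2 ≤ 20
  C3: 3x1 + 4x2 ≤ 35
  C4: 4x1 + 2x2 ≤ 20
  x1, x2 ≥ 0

Primal min cᵀx s.t. Ax ≤ b, x ≥ 0  →  Dual max −bᵀy s.t. Aᵀy ≥ −c, y ≥ 0.

Maximize: z = -28y1 - 20y2 - 35y3 - 20y4

Subject to:
  2y1 + 2y2 + 3y3 + 4y4 ≥ 7
  2y1 + y2 + 4y3 + 2y4 ≥ 6
  y1, y2, y3, y4 ≥ 0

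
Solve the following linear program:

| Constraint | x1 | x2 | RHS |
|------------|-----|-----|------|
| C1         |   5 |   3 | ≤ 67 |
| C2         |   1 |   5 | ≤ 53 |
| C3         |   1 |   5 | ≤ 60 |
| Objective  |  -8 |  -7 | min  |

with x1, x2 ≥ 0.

Evaluate the objective at each vertex of the feasible region:
  z(0, 0) = 0
  z(13.4, 0) = -107.2
  z(8, 9) = -127  ←
  z(0, 10.6) = -74.2
The minimum is at x1 = 8, x2 = 9.

x1 = 8, x2 = 9, z = -127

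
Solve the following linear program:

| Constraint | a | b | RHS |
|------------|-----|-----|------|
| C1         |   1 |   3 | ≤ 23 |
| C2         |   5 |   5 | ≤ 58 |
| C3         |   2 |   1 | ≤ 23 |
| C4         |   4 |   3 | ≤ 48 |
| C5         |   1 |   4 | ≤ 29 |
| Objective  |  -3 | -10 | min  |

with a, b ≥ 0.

Evaluate the objective at each vertex of the feasible region:
  z(0, 0) = 0
  z(11.5, 0) = -34.5
  z(11.4, 0.2) = -36.2
  z(5.9, 5.7) = -74.7
  z(5, 6) = -75  ←
  z(0, 7.25) = -72.5
The minimum is at a = 5, b = 6.

a = 5, b = 6, z = -75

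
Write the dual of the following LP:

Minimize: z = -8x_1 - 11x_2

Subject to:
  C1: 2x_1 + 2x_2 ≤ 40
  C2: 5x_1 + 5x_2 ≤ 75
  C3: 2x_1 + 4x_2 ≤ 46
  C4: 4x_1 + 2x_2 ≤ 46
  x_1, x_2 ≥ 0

Primal min cᵀx s.t. Ax ≤ b, x ≥ 0  →  Dual max −bᵀy s.t. Aᵀy ≥ −c, y ≥ 0.

Maximize: z = -40y1 - 75y2 - 46y3 - 46y4

Subject to:
  2y1 + 5y2 + 2y3 + 4y4 ≥ 8
  2y1 + 5y2 + 4y3 + 2y4 ≥ 11
  y1, y2, y3, y4 ≥ 0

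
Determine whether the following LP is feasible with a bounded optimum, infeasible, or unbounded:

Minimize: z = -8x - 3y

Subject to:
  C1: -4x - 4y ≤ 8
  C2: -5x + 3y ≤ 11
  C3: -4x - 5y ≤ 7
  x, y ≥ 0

Unbounded (objective can decrease without bound)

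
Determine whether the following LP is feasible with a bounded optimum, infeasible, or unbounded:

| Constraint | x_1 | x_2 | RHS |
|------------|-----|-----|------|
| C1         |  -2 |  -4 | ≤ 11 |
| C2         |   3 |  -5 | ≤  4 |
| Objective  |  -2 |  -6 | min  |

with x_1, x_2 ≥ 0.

Unbounded (objective can decrease without bound)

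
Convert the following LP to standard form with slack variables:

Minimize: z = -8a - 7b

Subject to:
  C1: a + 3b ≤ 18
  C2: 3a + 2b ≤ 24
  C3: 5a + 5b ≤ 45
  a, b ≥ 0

min z = -8a - 7b

s.t.
  a + 3b + s1 = 18
  3a + 2b + s2 = 24
  5a + 5b + s3 = 45
  a, b, s1, s2, s3 ≥ 0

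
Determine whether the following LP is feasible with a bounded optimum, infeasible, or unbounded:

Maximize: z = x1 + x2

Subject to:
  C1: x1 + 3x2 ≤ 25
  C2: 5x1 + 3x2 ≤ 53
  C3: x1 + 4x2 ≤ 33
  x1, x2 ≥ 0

Feasible with a bounded optimal solution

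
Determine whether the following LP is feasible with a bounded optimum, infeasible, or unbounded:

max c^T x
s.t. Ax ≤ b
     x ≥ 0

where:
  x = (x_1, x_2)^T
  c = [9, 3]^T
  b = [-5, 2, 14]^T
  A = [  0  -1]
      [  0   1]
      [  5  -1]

Infeasible (no feasible solution exists)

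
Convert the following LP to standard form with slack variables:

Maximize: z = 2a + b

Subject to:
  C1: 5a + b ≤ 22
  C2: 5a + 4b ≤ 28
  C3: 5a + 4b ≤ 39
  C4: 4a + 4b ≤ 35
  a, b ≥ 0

max z = 2a + b

s.t.
  5a + b + s1 = 22
  5a + 4b + s2 = 28
  5a + 4b + s3 = 39
  4a + 4b + s4 = 35
  a, b, s1, s2, s3, s4 ≥ 0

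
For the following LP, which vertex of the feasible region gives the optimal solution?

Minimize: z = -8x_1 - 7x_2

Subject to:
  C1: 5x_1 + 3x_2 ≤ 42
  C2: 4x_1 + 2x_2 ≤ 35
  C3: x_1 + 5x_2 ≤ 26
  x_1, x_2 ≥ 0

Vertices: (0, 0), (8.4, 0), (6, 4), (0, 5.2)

Evaluate the objective at each vertex of the feasible region:
  z(0, 0) = 0
  z(8.4, 0) = -67.2
  z(6, 4) = -76  ←
  z(0, 5.2) = -36.4
The minimum is at x_1 = 6, x_2 = 4.

(6, 4)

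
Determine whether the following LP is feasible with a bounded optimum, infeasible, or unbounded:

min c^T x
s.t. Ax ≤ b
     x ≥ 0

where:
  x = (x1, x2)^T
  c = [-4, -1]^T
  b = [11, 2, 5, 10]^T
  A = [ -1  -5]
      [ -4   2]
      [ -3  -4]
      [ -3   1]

Unbounded (objective can decrease without bound)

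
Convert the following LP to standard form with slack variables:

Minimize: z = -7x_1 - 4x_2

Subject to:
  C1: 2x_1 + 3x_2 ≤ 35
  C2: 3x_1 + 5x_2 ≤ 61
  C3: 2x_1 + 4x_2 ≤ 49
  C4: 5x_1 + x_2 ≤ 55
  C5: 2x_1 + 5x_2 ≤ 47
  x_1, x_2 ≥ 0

min z = -7x_1 - 4x_2

s.t.
  2x_1 + 3x_2 + s1 = 35
  3x_1 + 5x_2 + s2 = 61
  2x_1 + 4x_2 + s3 = 49
  5x_1 + x_2 + s4 = 55
  2x_1 + 5x_2 + s5 = 47
  x_1, x_2, s1, s2, s3, s4, s5 ≥ 0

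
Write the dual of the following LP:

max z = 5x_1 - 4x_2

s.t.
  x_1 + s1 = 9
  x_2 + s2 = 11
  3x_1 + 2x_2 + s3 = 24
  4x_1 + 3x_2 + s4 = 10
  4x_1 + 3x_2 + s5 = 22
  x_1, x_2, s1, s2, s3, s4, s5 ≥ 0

Primal max cᵀx s.t. Ax ≤ b, x ≥ 0  →  Dual min bᵀy s.t. Aᵀy ≥ c, y ≥ 0.

Minimize: z = 9y1 + 11y2 + 24y3 + 10y4 + 22y5

Subject to:
  y1 + 3y3 + 4y4 + 4y5 ≥ 5
  y2 + 2y3 + 3y4 + 3y5 ≥ -4
  y1, y2, y3, y4, y5 ≥ 0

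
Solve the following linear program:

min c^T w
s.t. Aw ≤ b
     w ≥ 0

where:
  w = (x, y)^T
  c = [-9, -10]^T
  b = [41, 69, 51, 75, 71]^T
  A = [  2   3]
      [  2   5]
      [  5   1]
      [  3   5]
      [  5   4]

Evaluate the objective at each vertex of the feasible region:
  z(0, 0) = 0
  z(10.2, 0) = -91.8
  z(8.867, 6.667) = -146.5
  z(7, 9) = -153  ←
  z(0, 13.67) = -136.7
The minimum is at x = 7, y = 9.

x = 7, y = 9, z = -153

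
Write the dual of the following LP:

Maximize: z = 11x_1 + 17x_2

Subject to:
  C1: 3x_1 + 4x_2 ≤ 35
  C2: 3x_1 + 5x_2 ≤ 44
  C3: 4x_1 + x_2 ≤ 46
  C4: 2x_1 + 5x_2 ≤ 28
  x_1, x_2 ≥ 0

Primal max cᵀx s.t. Ax ≤ b, x ≥ 0  →  Dual min bᵀy s.t. Aᵀy ≥ c, y ≥ 0.

Minimize: z = 35y1 + 44y2 + 46y3 + 28y4

Subject to:
  3y1 + 3y2 + 4y3 + 2y4 ≥ 11
  4y1 + 5y2 + y3 + 5y4 ≥ 17
  y1, y2, y3, y4 ≥ 0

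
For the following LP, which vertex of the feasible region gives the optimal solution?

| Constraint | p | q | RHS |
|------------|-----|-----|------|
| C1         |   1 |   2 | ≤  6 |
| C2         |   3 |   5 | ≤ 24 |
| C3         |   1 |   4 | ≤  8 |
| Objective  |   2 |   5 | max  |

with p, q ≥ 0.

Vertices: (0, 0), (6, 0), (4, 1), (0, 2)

Evaluate the objective at each vertex of the feasible region:
  z(0, 0) = 0
  z(6, 0) = 12
  z(4, 1) = 13  ←
  z(0, 2) = 10
The maximum is at p = 4, q = 1.

(4, 1)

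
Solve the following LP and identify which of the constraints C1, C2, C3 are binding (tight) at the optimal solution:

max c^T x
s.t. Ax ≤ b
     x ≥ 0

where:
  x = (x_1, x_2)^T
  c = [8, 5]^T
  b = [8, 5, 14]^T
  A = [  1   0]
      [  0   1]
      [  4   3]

At x_1 = 3.5, x_2 = 0, compute slack b - a·x for each constraint:
  C1: 8 − 3.5 = 4.5  (slack)
  C2: 5 − 0 = 5  (slack)
  C3: 14 − 14 = 0  (binding)

Optimal: x_1 = 3.5, x_2 = 0
Binding: C3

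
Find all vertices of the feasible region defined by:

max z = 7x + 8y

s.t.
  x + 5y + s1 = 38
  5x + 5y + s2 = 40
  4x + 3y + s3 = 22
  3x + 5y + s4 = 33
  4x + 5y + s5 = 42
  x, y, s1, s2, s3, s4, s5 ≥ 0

(0, 0), (5.5, 0), (1, 6), (0, 6.6)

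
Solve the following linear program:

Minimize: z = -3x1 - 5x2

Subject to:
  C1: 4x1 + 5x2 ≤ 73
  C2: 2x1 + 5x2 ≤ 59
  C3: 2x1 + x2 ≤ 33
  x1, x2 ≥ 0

Evaluate the objective at each vertex of the feasible region:
  z(0, 0) = 0
  z(16.5, 0) = -49.5
  z(15.33, 2.333) = -57.67
  z(7, 9) = -66  ←
  z(0, 11.8) = -59
The minimum is at x1 = 7, x2 = 9.

x1 = 7, x2 = 9, z = -66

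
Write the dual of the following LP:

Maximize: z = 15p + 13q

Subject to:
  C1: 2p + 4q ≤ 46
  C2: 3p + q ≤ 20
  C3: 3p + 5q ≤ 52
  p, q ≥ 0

Primal max cᵀx s.t. Ax ≤ b, x ≥ 0  →  Dual min bᵀy s.t. Aᵀy ≥ c, y ≥ 0.

Minimize: z = 46y1 + 20y2 + 52y3

Subject to:
  2y1 + 3y2 + 3y3 ≥ 15
  4y1 + y2 + 5y3 ≥ 13
  y1, y2, y3 ≥ 0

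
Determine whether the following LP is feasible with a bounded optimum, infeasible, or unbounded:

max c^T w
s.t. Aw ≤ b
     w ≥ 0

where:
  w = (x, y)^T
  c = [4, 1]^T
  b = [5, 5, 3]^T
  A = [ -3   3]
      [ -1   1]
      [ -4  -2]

Unbounded (objective can increase without bound)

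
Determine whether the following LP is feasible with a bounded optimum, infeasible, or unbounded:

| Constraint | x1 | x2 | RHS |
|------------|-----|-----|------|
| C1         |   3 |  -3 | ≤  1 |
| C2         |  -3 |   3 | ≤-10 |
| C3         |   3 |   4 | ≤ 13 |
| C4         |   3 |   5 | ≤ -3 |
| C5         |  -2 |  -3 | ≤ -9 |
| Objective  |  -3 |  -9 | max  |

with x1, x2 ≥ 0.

Infeasible (no feasible solution exists)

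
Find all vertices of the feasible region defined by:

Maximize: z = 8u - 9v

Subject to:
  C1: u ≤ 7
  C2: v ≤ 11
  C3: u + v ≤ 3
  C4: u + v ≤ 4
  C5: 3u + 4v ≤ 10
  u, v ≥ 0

(0, 0), (3, 0), (2, 1), (0, 2.5)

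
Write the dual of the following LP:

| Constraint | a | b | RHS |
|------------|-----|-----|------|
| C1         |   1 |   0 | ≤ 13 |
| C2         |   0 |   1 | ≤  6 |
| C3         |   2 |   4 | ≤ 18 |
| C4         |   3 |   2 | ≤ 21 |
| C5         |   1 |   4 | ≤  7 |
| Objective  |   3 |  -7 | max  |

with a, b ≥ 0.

Primal max cᵀx s.t. Ax ≤ b, x ≥ 0  →  Dual min bᵀy s.t. Aᵀy ≥ c, y ≥ 0.

Minimize: z = 13y1 + 6y2 + 18y3 + 21y4 + 7y5

Subject to:
  y1 + 2y3 + 3y4 + y5 ≥ 3
  y2 + 4y3 + 2y4 + 4y5 ≥ -7
  y1, y2, y3, y4, y5 ≥ 0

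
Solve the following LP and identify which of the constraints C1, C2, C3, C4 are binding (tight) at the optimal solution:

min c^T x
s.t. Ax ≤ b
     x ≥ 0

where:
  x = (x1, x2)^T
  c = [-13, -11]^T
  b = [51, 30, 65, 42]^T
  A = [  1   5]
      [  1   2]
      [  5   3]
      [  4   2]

At x1 = 6, x2 = 9, compute slack b - a·x for each constraint:
  C1: 51 − 51 = 0  (binding)
  C2: 30 − 24 = 6  (slack)
  C3: 65 − 57 = 8  (slack)
  C4: 42 − 42 = 0  (binding)

Optimal: x1 = 6, x2 = 9
Binding: C1, C4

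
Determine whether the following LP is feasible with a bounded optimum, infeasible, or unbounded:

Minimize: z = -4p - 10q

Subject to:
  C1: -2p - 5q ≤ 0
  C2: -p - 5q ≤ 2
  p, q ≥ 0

Unbounded (objective can decrease without bound)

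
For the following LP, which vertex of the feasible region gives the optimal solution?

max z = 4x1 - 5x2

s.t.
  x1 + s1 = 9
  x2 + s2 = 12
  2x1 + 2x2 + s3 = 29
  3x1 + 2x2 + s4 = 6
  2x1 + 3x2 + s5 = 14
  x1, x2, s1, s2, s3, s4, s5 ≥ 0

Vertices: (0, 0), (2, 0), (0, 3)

Evaluate the objective at each vertex of the feasible region:
  z(0, 0) = 0
  z(2, 0) = 8  ←
  z(0, 3) = -15
The maximum is at x1 = 2, x2 = 0.

(2, 0)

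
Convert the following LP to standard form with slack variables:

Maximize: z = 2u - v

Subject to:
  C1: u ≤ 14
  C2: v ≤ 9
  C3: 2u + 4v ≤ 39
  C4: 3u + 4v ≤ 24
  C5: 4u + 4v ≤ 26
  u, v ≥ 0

max z = 2u - v

s.t.
  u + s1 = 14
  v + s2 = 9
  2u + 4v + s3 = 39
  3u + 4v + s4 = 24
  4u + 4v + s5 = 26
  u, v, s1, s2, s3, s4, s5 ≥ 0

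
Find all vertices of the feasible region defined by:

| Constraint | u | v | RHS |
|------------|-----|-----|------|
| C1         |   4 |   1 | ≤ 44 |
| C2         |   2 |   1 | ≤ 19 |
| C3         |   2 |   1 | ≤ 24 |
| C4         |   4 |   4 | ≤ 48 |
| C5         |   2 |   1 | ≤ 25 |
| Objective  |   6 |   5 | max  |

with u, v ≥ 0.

(0, 0), (9.5, 0), (7, 5), (0, 12)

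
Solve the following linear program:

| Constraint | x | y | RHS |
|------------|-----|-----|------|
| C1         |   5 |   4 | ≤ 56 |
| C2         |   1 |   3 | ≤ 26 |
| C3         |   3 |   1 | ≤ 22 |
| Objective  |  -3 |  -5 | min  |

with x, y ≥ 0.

Evaluate the objective at each vertex of the feasible region:
  z(0, 0) = 0
  z(7.333, 0) = -22
  z(5, 7) = -50  ←
  z(0, 8.667) = -43.33
The minimum is at x = 5, y = 7.

x = 5, y = 7, z = -50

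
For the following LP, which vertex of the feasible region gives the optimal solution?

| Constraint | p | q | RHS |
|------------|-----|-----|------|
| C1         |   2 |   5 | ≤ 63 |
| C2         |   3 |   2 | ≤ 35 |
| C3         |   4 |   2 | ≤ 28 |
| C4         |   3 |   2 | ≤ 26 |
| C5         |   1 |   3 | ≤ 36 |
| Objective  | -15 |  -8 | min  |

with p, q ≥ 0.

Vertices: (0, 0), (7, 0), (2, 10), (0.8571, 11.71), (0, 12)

Evaluate the objective at each vertex of the feasible region:
  z(0, 0) = 0
  z(7, 0) = -105
  z(2, 10) = -110  ←
  z(0.8571, 11.71) = -106.6
  z(0, 12) = -96
The minimum is at p = 2, q = 10.

(2, 10)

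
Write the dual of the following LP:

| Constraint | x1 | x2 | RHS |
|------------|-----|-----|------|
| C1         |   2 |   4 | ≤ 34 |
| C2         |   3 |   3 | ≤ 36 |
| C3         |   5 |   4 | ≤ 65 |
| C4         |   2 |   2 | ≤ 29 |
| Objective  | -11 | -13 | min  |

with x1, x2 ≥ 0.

Primal min cᵀx s.t. Ax ≤ b, x ≥ 0  →  Dual max −bᵀy s.t. Aᵀy ≥ −c, y ≥ 0.

Maximize: z = -34y1 - 36y2 - 65y3 - 29y4

Subject to:
  2y1 + 3y2 + 5y3 + 2y4 ≥ 11
  4y1 + 3y2 + 4y3 + 2y4 ≥ 13
  y1, y2, y3, y4 ≥ 0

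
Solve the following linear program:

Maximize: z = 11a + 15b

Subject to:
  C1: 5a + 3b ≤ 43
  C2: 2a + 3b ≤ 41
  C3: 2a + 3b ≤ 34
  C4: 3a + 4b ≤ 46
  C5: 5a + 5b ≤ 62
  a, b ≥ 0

Evaluate the objective at each vertex of the feasible region:
  z(0, 0) = 0
  z(8.6, 0) = 94.6
  z(3.091, 9.182) = 171.7
  z(2, 10) = 172  ←
  z(0, 11.33) = 170
The maximum is at a = 2, b = 10.

a = 2, b = 10, z = 172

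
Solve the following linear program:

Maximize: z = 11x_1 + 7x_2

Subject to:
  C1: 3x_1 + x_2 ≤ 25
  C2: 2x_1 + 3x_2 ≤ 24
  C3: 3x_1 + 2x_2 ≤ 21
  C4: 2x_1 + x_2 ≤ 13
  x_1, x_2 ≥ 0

Evaluate the objective at each vertex of the feasible region:
  z(0, 0) = 0
  z(6.5, 0) = 71.5
  z(5, 3) = 76  ←
  z(3, 6) = 75
  z(0, 8) = 56
The maximum is at x_1 = 5, x_2 = 3.

x_1 = 5, x_2 = 3, z = 76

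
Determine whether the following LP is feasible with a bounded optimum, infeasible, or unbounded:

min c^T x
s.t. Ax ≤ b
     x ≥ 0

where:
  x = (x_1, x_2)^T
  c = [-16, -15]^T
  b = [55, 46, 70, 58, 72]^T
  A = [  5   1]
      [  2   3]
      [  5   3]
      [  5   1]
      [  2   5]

Feasible with a bounded optimal solution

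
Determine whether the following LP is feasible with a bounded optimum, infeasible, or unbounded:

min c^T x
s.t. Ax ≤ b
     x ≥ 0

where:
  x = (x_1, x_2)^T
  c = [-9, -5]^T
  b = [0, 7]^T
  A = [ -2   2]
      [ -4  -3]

Unbounded (objective can decrease without bound)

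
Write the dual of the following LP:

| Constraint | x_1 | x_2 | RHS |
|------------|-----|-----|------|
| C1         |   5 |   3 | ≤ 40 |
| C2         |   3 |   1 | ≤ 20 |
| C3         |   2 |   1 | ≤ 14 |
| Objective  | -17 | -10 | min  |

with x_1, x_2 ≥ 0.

Primal min cᵀx s.t. Ax ≤ b, x ≥ 0  →  Dual max −bᵀy s.t. Aᵀy ≥ −c, y ≥ 0.

Maximize: z = -40y1 - 20y2 - 14y3

Subject to:
  5y1 + 3y2 + 2y3 ≥ 17
  3y1 + y2 + y3 ≥ 10
  y1, y2, y3 ≥ 0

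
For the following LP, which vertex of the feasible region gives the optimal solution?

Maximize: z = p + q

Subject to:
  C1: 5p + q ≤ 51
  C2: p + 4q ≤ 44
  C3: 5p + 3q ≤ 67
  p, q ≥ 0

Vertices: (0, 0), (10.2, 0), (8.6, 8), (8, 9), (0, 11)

Evaluate the objective at each vertex of the feasible region:
  z(0, 0) = 0
  z(10.2, 0) = 10.2
  z(8.6, 8) = 16.6
  z(8, 9) = 17  ←
  z(0, 11) = 11
The maximum is at p = 8, q = 9.

(8, 9)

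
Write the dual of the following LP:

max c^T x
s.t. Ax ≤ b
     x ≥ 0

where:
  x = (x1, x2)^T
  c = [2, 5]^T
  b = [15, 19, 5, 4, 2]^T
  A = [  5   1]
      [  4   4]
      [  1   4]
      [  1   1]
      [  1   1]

Primal max cᵀx s.t. Ax ≤ b, x ≥ 0  →  Dual min bᵀy s.t. Aᵀy ≥ c, y ≥ 0.

Minimize: z = 15y1 + 19y2 + 5y3 + 4y4 + 2y5

Subject to:
  5y1 + 4y2 + y3 + y4 + y5 ≥ 2
  y1 + 4y2 + 4y3 + y4 + y5 ≥ 5
  y1, y2, y3, y4, y5 ≥ 0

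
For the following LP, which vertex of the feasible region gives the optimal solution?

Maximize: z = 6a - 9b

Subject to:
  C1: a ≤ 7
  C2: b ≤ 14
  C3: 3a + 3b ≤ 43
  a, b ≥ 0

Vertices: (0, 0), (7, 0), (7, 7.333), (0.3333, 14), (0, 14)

Evaluate the objective at each vertex of the feasible region:
  z(0, 0) = 0
  z(7, 0) = 42  ←
  z(7, 7.333) = -24
  z(0.3333, 14) = -124
  z(0, 14) = -126
The maximum is at a = 7, b = 0.

(7, 0)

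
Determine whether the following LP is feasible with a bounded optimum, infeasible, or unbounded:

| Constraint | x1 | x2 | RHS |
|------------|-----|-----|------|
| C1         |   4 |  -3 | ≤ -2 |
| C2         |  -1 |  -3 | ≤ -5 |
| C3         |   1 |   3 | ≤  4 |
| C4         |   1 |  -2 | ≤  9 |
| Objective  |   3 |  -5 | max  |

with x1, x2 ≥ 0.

Infeasible (no feasible solution exists)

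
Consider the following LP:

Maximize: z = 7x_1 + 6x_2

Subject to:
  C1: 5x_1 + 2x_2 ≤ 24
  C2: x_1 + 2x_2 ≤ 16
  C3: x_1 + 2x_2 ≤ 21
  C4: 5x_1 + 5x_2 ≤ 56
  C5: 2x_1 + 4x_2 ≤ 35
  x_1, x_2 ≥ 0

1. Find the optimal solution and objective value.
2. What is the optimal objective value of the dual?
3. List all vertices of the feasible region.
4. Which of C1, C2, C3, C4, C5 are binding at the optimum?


1. x_1 = 2, x_2 = 7, z = 56
2. 56
3. (0, 0), (4.8, 0), (2, 7), (0, 8)
4. C1, C2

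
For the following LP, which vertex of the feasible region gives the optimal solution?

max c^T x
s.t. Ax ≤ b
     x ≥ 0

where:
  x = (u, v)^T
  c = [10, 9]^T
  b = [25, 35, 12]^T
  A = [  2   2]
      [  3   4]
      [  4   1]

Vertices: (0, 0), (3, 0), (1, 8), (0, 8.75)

Evaluate the objective at each vertex of the feasible region:
  z(0, 0) = 0
  z(3, 0) = 30
  z(1, 8) = 82  ←
  z(0, 8.75) = 78.75
The maximum is at u = 1, v = 8.

(1, 8)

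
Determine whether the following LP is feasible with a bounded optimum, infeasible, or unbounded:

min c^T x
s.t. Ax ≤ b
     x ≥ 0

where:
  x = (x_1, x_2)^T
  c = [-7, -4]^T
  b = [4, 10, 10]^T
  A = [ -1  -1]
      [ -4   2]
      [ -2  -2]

Unbounded (objective can decrease without bound)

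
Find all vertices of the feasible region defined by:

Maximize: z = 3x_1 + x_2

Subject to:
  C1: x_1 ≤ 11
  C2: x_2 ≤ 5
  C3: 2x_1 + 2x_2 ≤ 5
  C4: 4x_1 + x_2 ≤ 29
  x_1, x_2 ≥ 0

(0, 0), (2.5, 0), (0, 2.5)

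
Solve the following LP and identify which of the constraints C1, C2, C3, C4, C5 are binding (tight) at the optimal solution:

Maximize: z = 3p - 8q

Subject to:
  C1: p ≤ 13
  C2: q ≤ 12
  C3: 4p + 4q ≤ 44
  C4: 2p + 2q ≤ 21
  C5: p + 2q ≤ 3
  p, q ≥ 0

At p = 3, q = 0, compute slack b - a·x for each constraint:
  C1: 13 − 3 = 10  (slack)
  C2: 12 − 0 = 12  (slack)
  C3: 44 − 12 = 32  (slack)
  C4: 21 − 6 = 15  (slack)
  C5: 3 − 3 = 0  (binding)

Optimal: p = 3, q = 0
Binding: C5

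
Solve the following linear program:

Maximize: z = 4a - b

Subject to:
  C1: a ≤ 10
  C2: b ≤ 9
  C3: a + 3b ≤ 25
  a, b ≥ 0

Evaluate the objective at each vertex of the feasible region:
  z(0, 0) = 0
  z(10, 0) = 40  ←
  z(10, 5) = 35
  z(0, 8.333) = -8.333
The maximum is at a = 10, b = 0.

a = 10, b = 0, z = 40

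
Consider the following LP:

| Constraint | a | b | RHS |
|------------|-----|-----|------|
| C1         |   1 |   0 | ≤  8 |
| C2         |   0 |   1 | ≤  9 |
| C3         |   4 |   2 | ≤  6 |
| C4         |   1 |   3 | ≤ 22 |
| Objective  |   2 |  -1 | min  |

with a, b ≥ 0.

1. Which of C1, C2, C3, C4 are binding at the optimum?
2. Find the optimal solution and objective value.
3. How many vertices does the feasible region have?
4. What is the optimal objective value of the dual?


1. C3
2. a = 0, b = 3, z = -3
3. 3
4. -3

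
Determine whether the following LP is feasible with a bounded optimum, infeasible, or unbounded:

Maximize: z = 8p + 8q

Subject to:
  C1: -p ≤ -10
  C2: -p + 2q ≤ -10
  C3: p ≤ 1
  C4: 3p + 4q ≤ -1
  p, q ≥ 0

Infeasible (no feasible solution exists)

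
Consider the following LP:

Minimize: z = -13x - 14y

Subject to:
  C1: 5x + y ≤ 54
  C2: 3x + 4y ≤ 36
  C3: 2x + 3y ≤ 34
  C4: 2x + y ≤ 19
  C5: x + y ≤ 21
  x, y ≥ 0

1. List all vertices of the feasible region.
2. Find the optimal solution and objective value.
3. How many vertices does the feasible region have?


1. (0, 0), (9.5, 0), (8, 3), (0, 9)
2. x = 8, y = 3, z = -146
3. 4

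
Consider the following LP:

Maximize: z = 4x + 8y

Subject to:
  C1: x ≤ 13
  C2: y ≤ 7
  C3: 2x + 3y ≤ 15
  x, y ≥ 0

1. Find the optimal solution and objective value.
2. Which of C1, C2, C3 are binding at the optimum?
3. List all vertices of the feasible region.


1. x = 0, y = 5, z = 40
2. C3
3. (0, 0), (7.5, 0), (0, 5)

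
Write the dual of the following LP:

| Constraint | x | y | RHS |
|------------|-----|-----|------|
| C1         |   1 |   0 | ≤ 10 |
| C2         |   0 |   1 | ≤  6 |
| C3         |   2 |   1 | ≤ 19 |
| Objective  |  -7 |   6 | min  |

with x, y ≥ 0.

Primal min cᵀx s.t. Ax ≤ b, x ≥ 0  →  Dual max −bᵀy s.t. Aᵀy ≥ −c, y ≥ 0.

Maximize: z = -10y1 - 6y2 - 19y3

Subject to:
  y1 + 2y3 ≥ 7
  y2 + y3 ≥ -6
  y1, y2, y3 ≥ 0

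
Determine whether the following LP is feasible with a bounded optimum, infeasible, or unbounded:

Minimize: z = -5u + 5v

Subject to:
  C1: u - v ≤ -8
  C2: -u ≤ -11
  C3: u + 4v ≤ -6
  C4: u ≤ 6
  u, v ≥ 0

Infeasible (no feasible solution exists)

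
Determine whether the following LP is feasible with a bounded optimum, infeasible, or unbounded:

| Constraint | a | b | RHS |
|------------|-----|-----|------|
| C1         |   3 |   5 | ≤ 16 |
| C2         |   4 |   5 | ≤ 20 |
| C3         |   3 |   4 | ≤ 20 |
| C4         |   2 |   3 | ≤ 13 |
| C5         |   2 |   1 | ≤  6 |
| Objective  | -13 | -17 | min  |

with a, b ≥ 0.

Feasible with a bounded optimal solution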